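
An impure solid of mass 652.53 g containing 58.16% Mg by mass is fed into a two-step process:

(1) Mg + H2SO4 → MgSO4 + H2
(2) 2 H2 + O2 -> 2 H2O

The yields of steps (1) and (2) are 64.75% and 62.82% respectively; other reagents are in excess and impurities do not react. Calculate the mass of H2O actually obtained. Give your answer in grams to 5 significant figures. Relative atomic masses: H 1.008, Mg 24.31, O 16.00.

114.40 g

Pure Mg = 652.53 × 0.5816 = 379.511 g.
M(Mg) = 24.31 g/mol.
M(H2O) = 2(1.008) + 16.00 = 18.016 g/mol.
n(Mg) = 379.511 / 24.31 = 15.6113 mol.
Step 1 (Mg:H2 = 1:1): theoretical n(H2) = 15.6113 mol; at 64.75% yield, n(H2) = 10.1083 mol.
Step 2 (H2:H2O = 2:2): theoretical n(H2O) = 10.1083 mol, so theoretical mass = 10.1083 × 18.016 = 182.112 g.
At 62.82% yield, actual mass of H2O = 182.112 × 0.6282 = 114.403 g.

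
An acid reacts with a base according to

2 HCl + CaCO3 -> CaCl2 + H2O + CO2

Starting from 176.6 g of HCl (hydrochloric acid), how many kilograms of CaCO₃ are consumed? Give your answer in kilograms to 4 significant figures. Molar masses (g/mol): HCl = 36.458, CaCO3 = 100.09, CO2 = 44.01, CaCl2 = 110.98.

0.2424 kg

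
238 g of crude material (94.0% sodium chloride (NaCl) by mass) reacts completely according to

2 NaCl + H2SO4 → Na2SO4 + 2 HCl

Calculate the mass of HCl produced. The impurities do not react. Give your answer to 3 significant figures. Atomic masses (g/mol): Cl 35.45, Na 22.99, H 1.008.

Mass of pure NaCl = 238 g × 0.940 = 223.7 g.
M(NaCl) = 22.99 + 35.45 = 58.44 g/mol.
M(HCl) = 1.008 + 35.45 = 36.458 g/mol.
n(NaCl) = 223.7 g / 58.44 g/mol = 3.828 mol.
From the equation the NaCl:HCl mole ratio is 2:2, so n(HCl) = 3.828 × 2/2 = 3.828 mol.
Mass of HCl = 3.828 mol × 36.458 g/mol = 139.6 g.

140 g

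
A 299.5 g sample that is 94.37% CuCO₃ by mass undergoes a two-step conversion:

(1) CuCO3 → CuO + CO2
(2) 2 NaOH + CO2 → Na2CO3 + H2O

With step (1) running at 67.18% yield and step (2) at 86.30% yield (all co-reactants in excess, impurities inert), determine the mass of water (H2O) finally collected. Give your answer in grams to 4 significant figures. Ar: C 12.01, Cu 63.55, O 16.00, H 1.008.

23.89 g

Pure CuCO3 = 299.5 × 0.9437 = 282.64 g.
M(CuCO3) = 63.55 + 12.01 + 3(16.00) = 123.56 g/mol.
M(H2O) = 2(1.008) + 16.00 = 18.016 g/mol.
n(CuCO3) = 282.64 / 123.56 = 2.2875 mol.
Step 1 (CuCO3:CO2 = 1:1): theoretical n(CO2) = 2.2875 mol; at 67.18% yield, n(CO2) = 1.5367 mol.
Step 2 (CO2:H2O = 1:1): theoretical n(H2O) = 1.5367 mol, so theoretical mass = 1.5367 × 18.016 = 27.685 g.
At 86.30% yield, actual mass of H2O = 27.685 × 0.8630 = 23.893 g.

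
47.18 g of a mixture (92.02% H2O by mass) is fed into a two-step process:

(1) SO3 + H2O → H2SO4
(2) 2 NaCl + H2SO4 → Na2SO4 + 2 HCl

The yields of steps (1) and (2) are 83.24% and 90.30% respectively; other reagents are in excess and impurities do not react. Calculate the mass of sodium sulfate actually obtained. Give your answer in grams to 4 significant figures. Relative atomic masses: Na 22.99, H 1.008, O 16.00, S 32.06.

Pure H2O = 47.18 × 0.9202 = 43.415 g.
M(H2O) = 2(1.008) + 16.00 = 18.016 g/mol.
M(Na2SO4) = 2(22.99) + 32.06 + 4(16.00) = 142.04 g/mol.
n(H2O) = 43.415 / 18.016 = 2.4098 mol.
Step 1 (H2O:H2SO4 = 1:1): theoretical n(H2SO4) = 2.4098 mol; at 83.24% yield, n(H2SO4) = 2.0059 mol.
Step 2 (H2SO4:Na2SO4 = 1:1): theoretical n(Na2SO4) = 2.0059 mol, so theoretical mass = 2.0059 × 142.04 = 284.92 g.
At 90.30% yield, actual mass of Na2SO4 = 284.92 × 0.9030 = 257.28 g.

257.3 g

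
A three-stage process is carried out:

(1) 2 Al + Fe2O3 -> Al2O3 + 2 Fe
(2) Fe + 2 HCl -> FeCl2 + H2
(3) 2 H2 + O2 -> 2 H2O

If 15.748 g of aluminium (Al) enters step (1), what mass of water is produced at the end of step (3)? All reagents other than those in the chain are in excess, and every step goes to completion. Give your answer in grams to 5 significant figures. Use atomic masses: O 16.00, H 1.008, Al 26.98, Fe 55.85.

10.516 g

M(Al) = 26.98 g/mol.
M(H2O) = 2(1.008) + 16.00 = 18.016 g/mol.
n(Al) = 15.748 / 26.98 = 0.583692 mol.
Reaction (1): Al→Fe ratio 2:2 ⇒ n(Fe) = 0.583692 mol.
Reaction (2): Fe→H2 ratio 1:1 ⇒ n(H2) = 0.583692 mol.
Reaction (3): H2→H2O ratio 2:2 ⇒ n(H2O) = 0.583692 mol.
Mass of H2O = 0.583692 × 18.016 = 10.5158 g.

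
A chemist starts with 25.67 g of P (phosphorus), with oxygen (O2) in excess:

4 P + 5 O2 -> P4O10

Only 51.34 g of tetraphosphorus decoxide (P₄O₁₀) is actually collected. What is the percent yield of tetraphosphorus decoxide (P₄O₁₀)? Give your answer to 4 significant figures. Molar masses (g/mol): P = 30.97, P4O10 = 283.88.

87.28 %

n(P) = 25.670 g / 30.97 g/mol = 0.82887 mol.
From the equation the P:P4O10 mole ratio is 4:1, so n(P4O10) = 0.82887 × 1/4 = 0.20722 mol.
Mass of P4O10 = 0.20722 mol × 283.88 g/mol = 58.825 g.
This is the theoretical yield. Percent yield = 51.34 g / 58.825 g × 100% = 87.276%.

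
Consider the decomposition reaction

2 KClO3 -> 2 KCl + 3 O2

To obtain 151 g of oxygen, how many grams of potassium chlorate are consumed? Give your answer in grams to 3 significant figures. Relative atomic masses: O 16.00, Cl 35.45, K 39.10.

386 g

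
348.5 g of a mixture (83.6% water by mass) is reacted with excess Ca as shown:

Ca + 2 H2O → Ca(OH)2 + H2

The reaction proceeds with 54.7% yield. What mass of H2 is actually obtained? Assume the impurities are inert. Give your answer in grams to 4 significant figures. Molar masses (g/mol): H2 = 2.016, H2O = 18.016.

Pure H2O available = 348.5 g × 0.836 = 291.35 g.
n(H2O) = 291.35 g / 18.016 g/mol = 16.172 mol.
From the equation the H2O:H2 mole ratio is 2:1, so n(H2) = 16.172 × 1/2 = 8.0858 mol.
Mass of H2 = 8.0858 mol × 2.016 g/mol = 16.301 g.
Actual mass collected = 16.301 g × 0.547 = 8.9166 g.

8.917 g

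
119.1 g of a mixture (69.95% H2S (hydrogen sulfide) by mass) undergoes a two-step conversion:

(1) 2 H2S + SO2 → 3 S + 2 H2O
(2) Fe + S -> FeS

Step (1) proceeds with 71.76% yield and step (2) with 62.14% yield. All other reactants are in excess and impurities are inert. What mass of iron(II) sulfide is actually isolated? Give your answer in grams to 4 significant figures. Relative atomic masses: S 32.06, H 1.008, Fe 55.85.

143.8 g

Pure H2S = 119.1 × 0.6995 = 83.310 g.
M(H2S) = 2(1.008) + 32.06 = 34.076 g/mol.
M(FeS) = 55.85 + 32.06 = 87.91 g/mol.
n(H2S) = 83.310 / 34.076 = 2.4448 mol.
Step 1 (H2S:S = 2:3): theoretical n(S) = 3.6673 mol; at 71.76% yield, n(S) = 2.6316 mol.
Step 2 (S:FeS = 1:1): theoretical n(FeS) = 2.6316 mol, so theoretical mass = 2.6316 × 87.91 = 231.35 g.
At 62.14% yield, actual mass of FeS = 231.35 × 0.6214 = 143.76 g.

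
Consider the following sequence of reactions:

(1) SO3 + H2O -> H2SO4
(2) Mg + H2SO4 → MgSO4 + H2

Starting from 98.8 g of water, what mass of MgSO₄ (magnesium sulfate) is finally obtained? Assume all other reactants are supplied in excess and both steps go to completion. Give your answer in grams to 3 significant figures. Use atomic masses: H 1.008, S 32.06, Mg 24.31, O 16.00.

660 g

M(H2O) = 2(1.008) + 16.00 = 18.016 g/mol.
M(MgSO4) = 24.31 + 32.06 + 4(16.00) = 120.37 g/mol.
n(H2O) = 98.80 / 18.016 = 5.484 mol.
Step 1 gives a 1:1 ratio of H2O to H2SO4, so n(H2SO4) = 5.484 mol.
In step 2 the H2SO4:MgSO4 ratio is 1:1, so n(MgSO4) = 5.484 mol.
Mass of MgSO4 = 5.484 × 120.37 = 660.1 g.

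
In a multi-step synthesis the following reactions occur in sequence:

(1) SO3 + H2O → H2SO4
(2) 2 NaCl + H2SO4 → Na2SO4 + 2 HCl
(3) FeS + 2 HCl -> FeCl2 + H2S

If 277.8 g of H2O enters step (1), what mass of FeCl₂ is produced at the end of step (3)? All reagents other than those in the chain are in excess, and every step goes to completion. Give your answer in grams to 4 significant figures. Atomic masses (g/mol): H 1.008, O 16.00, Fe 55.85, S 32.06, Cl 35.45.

1954 g

M(H2O) = 2(1.008) + 16.00 = 18.016 g/mol.
M(FeCl2) = 55.85 + 2(35.45) = 126.75 g/mol.
n(H2O) = 277.8 / 18.016 = 15.420 mol.
Reaction (1): H2O→H2SO4 ratio 1:1 ⇒ n(H2SO4) = 15.420 mol.
Reaction (2): H2SO4→HCl ratio 1:2 ⇒ n(HCl) = 30.839 mol.
Reaction (3): HCl→FeCl2 ratio 2:1 ⇒ n(FeCl2) = 15.420 mol.
Mass of FeCl2 = 15.420 × 126.75 = 1954.4 g.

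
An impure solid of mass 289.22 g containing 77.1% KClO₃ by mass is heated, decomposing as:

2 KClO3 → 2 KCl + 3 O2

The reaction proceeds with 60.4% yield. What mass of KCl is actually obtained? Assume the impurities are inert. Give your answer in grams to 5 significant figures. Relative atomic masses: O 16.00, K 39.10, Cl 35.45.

Pure KClO3 available = 289.22 g × 0.771 = 222.989 g.
M(KClO3) = 39.10 + 35.45 + 3(16.00) = 122.55 g/mol.
M(KCl) = 39.10 + 35.45 = 74.55 g/mol.
n(KClO3) = 222.989 g / 122.55 g/mol = 1.81957 mol.
From the equation the KClO3:KCl mole ratio is 2:2, so n(KCl) = 1.81957 × 2/2 = 1.81957 mol.
Mass of KCl = 1.81957 mol × 74.55 g/mol = 135.649 g.
Actual mass collected = 135.649 g × 0.604 = 81.9321 g.

81.932 g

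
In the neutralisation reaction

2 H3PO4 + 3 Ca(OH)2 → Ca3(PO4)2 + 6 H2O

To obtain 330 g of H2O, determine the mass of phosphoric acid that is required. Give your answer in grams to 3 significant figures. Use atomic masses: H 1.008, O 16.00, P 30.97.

M(H2O) = 2(1.008) + 16.00 = 18.016 g/mol.
M(H3PO4) = 3(1.008) + 30.97 + 4(16.00) = 97.994 g/mol.
n(H2O) = 330.0 g / 18.016 g/mol = 18.32 mol.
From the equation the H2O:H3PO4 mole ratio is 6:2, so n(H3PO4) = 18.32 × 2/6 = 6.106 mol.
Mass of H3PO4 = 6.106 mol × 97.994 g/mol = 598.3 g.

598 g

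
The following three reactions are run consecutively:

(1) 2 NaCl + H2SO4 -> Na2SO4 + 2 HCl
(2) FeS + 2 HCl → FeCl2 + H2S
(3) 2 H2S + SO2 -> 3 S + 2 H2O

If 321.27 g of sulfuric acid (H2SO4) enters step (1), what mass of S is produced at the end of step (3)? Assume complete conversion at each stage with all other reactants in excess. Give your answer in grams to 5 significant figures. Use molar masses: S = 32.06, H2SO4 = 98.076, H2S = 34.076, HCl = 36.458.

157.53 g

n(H2SO4) = 321.27 / 98.076 = 3.27572 mol.
Reaction (1): H2SO4→HCl ratio 1:2 ⇒ n(HCl) = 6.55145 mol.
Reaction (2): HCl→H2S ratio 2:1 ⇒ n(H2S) = 3.27572 mol.
Reaction (3): H2S→S ratio 2:3 ⇒ n(S) = 4.91359 mol.
Mass of S = 4.91359 × 32.06 = 157.530 g.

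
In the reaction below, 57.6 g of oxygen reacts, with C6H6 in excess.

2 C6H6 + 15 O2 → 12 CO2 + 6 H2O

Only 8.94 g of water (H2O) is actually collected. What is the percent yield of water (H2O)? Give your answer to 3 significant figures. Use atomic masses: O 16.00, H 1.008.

M(O2) = 2(16.00) = 32.00 g/mol.
M(H2O) = 2(1.008) + 16.00 = 18.016 g/mol.
n(O2) = 57.60 g / 32.00 g/mol = 1.800 mol.
From the equation the O2:H2O mole ratio is 15:6, so n(H2O) = 1.800 × 6/15 = 0.7200 mol.
Mass of H2O = 0.7200 mol × 18.016 g/mol = 12.97 g.
This is the theoretical yield. Percent yield = 8.94 g / 12.97 g × 100% = 68.92%.

68.9 %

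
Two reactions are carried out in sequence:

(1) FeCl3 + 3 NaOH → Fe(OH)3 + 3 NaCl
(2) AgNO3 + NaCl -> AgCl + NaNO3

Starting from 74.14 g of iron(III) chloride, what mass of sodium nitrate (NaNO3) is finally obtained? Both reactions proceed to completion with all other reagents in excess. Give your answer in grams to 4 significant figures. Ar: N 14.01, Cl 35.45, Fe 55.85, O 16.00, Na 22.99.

116.6 g

M(FeCl3) = 55.85 + 3(35.45) = 162.20 g/mol.
M(NaNO3) = 22.99 + 14.01 + 3(16.00) = 85.00 g/mol.
n(FeCl3) = 74.140 / 162.20 = 0.45709 mol.
Step 1 gives a 1:3 ratio of FeCl3 to NaCl, so n(NaCl) = 1.3713 mol.
In step 2 the NaCl:NaNO3 ratio is 1:1, so n(NaNO3) = 1.3713 mol.
Mass of NaNO3 = 1.3713 × 85.00 = 116.56 g.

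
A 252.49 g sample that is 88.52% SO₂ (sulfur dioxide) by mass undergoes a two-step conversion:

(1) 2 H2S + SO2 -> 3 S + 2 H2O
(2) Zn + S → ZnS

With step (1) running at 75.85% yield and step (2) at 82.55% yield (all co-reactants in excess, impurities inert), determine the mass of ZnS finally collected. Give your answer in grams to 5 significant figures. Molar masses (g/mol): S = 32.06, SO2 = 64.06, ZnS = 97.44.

638.60 g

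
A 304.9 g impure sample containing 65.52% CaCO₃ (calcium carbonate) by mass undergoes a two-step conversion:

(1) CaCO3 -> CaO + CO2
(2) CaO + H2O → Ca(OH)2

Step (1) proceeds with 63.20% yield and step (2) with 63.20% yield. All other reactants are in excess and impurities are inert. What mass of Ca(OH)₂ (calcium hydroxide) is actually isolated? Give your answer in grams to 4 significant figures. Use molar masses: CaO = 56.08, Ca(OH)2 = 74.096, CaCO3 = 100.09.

Pure CaCO3 = 304.9 × 0.6552 = 199.77 g.
n(CaCO3) = 199.77 / 100.09 = 1.9959 mol.
Step 1 (CaCO3:CaO = 1:1): theoretical n(CaO) = 1.9959 mol; at 63.20% yield, n(CaO) = 1.2614 mol.
Step 2 (CaO:Ca(OH)2 = 1:1): theoretical n(Ca(OH)2) = 1.2614 mol, so theoretical mass = 1.2614 × 74.096 = 93.466 g.
At 63.20% yield, actual mass of Ca(OH)2 = 93.466 × 0.6320 = 59.070 g.

59.07 g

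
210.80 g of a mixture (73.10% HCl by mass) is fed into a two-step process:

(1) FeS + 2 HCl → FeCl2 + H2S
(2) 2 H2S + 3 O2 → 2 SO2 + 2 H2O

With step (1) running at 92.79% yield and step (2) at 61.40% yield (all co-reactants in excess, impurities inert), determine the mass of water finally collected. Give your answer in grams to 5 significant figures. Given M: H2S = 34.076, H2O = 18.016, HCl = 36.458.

Pure HCl = 210.80 × 0.7310 = 154.095 g.
n(HCl) = 154.095 / 36.458 = 4.22664 mol.
Step 1 (HCl:H2S = 2:1): theoretical n(H2S) = 2.11332 mol; at 92.79% yield, n(H2S) = 1.96095 mol.
Step 2 (H2S:H2O = 2:2): theoretical n(H2O) = 1.96095 mol, so theoretical mass = 1.96095 × 18.016 = 35.3285 g.
At 61.40% yield, actual mass of H2O = 35.3285 × 0.6140 = 21.6917 g.

21.692 g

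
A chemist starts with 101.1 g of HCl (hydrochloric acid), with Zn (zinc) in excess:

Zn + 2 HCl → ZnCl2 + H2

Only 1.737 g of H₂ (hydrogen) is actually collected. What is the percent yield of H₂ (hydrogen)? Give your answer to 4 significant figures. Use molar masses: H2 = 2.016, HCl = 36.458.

62.14 %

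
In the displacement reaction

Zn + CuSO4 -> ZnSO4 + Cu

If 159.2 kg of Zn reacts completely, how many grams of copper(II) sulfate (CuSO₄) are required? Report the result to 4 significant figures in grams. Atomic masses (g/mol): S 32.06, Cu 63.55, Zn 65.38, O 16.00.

388600 g

M(Zn) = 65.38 g/mol.
M(CuSO4) = 63.55 + 32.06 + 4(16.00) = 159.61 g/mol.
Convert: 159.2 kg = 159200 g.
n(Zn) = 159200 g / 65.38 g/mol = 2435.0 mol.
From the equation the Zn:CuSO4 mole ratio is 1:1, so n(CuSO4) = 2435.0 × 1/1 = 2435.0 mol.
Mass of CuSO4 = 2435.0 mol × 159.61 g/mol = 388650 g.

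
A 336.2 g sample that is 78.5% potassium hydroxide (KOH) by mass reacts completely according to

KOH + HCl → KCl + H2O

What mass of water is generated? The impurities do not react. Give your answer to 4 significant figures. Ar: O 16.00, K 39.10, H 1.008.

Mass of pure KOH = 336.2 g × 0.785 = 263.92 g.
M(KOH) = 39.10 + 16.00 + 1.008 = 56.108 g/mol.
M(H2O) = 2(1.008) + 16.00 = 18.016 g/mol.
n(KOH) = 263.92 g / 56.108 g/mol = 4.7037 mol.
From the equation the KOH:H2O mole ratio is 1:1, so n(H2O) = 4.7037 × 1/1 = 4.7037 mol.
Mass of H2O = 4.7037 mol × 18.016 g/mol = 84.742 g.

84.74 g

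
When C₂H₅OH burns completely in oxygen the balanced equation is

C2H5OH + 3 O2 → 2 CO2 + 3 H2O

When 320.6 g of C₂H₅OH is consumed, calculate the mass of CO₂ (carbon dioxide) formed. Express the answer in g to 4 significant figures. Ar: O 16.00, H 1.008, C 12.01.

612.6 g

M(C2H5OH) = 2(12.01) + 6(1.008) + 16.00 = 46.068 g/mol.
M(CO2) = 12.01 + 2(16.00) = 44.01 g/mol.
n(C2H5OH) = 320.60 g / 46.068 g/mol = 6.9593 mol.
From the equation the C2H5OH:CO2 mole ratio is 1:2, so n(CO2) = 6.9593 × 2/1 = 13.919 mol.
Mass of CO2 = 13.919 mol × 44.01 g/mol = 612.56 g.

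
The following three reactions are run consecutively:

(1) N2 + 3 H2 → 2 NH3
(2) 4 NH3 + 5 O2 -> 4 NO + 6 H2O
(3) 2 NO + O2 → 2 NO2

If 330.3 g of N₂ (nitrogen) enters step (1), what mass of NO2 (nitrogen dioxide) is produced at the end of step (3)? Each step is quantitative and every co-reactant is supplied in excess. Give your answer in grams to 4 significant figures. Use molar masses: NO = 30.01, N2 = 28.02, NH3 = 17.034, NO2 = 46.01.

n(N2) = 330.3 / 28.02 = 11.788 mol.
Reaction (1): N2→NH3 ratio 1:2 ⇒ n(NH3) = 23.576 mol.
Reaction (2): NH3→NO ratio 4:4 ⇒ n(NO) = 23.576 mol.
Reaction (3): NO→NO2 ratio 2:2 ⇒ n(NO2) = 23.576 mol.
Mass of NO2 = 23.576 × 46.01 = 1084.7 g.

1085 g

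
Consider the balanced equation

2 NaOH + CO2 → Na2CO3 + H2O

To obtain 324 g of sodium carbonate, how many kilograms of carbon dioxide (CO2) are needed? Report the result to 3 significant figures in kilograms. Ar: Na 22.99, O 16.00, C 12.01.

M(Na2CO3) = 2(22.99) + 12.01 + 3(16.00) = 105.99 g/mol.
M(CO2) = 12.01 + 2(16.00) = 44.01 g/mol.
n(Na2CO3) = 324.0 g / 105.99 g/mol = 3.057 mol.
From the equation the Na2CO3:CO2 mole ratio is 1:1, so n(CO2) = 3.057 × 1/1 = 3.057 mol.
Mass of CO2 = 3.057 mol × 44.01 g/mol = 134.5 g.
Converting to kg: 134.5 g = 0.135 kg.

0.135 kg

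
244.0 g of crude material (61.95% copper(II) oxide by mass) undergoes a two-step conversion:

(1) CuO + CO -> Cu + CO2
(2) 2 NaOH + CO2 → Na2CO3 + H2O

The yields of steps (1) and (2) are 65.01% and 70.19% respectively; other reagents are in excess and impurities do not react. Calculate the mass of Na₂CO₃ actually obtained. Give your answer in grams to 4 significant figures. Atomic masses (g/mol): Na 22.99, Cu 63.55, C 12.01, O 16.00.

Pure CuO = 244.0 × 0.6195 = 151.16 g.
M(CuO) = 63.55 + 16.00 = 79.55 g/mol.
M(Na2CO3) = 2(22.99) + 12.01 + 3(16.00) = 105.99 g/mol.
n(CuO) = 151.16 / 79.55 = 1.9002 mol.
Step 1 (CuO:CO2 = 1:1): theoretical n(CO2) = 1.9002 mol; at 65.01% yield, n(CO2) = 1.2353 mol.
Step 2 (CO2:Na2CO3 = 1:1): theoretical n(Na2CO3) = 1.2353 mol, so theoretical mass = 1.2353 × 105.99 = 130.93 g.
At 70.19% yield, actual mass of Na2CO3 = 130.93 × 0.7019 = 91.899 g.

91.90 g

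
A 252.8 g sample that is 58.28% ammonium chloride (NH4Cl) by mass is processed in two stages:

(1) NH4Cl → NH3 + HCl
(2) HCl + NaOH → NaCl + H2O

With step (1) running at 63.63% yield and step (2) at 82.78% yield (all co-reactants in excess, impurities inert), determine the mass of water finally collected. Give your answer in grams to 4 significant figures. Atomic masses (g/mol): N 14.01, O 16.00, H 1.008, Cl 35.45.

26.14 g

Pure NH4Cl = 252.8 × 0.5828 = 147.33 g.
M(NH4Cl) = 14.01 + 4(1.008) + 35.45 = 53.492 g/mol.
M(H2O) = 2(1.008) + 16.00 = 18.016 g/mol.
n(NH4Cl) = 147.33 / 53.492 = 2.7543 mol.
Step 1 (NH4Cl:HCl = 1:1): theoretical n(HCl) = 2.7543 mol; at 63.63% yield, n(HCl) = 1.7525 mol.
Step 2 (HCl:H2O = 1:1): theoretical n(H2O) = 1.7525 mol, so theoretical mass = 1.7525 × 18.016 = 31.574 g.
At 82.78% yield, actual mass of H2O = 31.574 × 0.8278 = 26.137 g.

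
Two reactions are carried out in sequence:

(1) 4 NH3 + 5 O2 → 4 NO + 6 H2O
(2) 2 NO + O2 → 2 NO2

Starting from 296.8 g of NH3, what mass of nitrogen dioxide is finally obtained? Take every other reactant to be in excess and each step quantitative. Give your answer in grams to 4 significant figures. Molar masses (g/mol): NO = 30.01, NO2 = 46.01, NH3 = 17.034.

801.7 g

n(NH3) = 296.80 / 17.034 = 17.424 mol.
Step 1 gives a 4:4 ratio of NH3 to NO, so n(NO) = 17.424 mol.
In step 2 the NO:NO2 ratio is 2:2, so n(NO2) = 17.424 mol.
Mass of NO2 = 17.424 × 46.01 = 801.68 g.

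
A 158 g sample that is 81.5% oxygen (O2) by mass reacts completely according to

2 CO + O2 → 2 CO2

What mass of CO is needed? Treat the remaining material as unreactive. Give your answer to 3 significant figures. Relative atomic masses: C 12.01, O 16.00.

225 g

Mass of pure O2 = 158 g × 0.815 = 128.8 g.
M(O2) = 2(16.00) = 32.00 g/mol.
M(CO) = 12.01 + 16.00 = 28.01 g/mol.
n(O2) = 128.8 g / 32.00 g/mol = 4.024 mol.
From the equation the O2:CO mole ratio is 1:2, so n(CO) = 4.024 × 2/1 = 8.048 mol.
Mass of CO = 8.048 mol × 28.01 g/mol = 225.4 g.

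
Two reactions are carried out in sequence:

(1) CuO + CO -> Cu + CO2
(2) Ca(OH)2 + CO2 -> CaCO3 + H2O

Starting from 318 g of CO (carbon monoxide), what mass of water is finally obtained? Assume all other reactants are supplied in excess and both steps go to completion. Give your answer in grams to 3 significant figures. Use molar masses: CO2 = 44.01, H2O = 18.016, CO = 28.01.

n(CO) = 318.0 / 28.01 = 11.35 mol.
Step 1 gives a 1:1 ratio of CO to CO2, so n(CO2) = 11.35 mol.
In step 2 the CO2:H2O ratio is 1:1, so n(H2O) = 11.35 mol.
Mass of H2O = 11.35 × 18.016 = 204.5 g.

205 g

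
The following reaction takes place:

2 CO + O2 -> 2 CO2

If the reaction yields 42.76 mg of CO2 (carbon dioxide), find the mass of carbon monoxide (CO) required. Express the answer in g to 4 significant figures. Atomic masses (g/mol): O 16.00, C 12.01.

M(CO2) = 12.01 + 2(16.00) = 44.01 g/mol.
M(CO) = 12.01 + 16.00 = 28.01 g/mol.
Convert: 42.76 mg = 0.042760 g.
n(CO2) = 0.042760 g / 44.01 g/mol = 0.00097160 mol.
From the equation the CO2:CO mole ratio is 2:2, so n(CO) = 0.00097160 × 2/2 = 0.00097160 mol.
Mass of CO = 0.00097160 mol × 28.01 g/mol = 0.027214 g.

0.02721 g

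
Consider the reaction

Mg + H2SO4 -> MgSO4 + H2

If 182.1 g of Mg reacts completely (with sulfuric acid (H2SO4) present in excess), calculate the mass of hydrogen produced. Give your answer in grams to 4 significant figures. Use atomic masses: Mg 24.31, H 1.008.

M(Mg) = 24.31 g/mol.
M(H2) = 2(1.008) = 2.016 g/mol.
n(Mg) = 182.10 g / 24.31 g/mol = 7.4907 mol.
From the equation the Mg:H2 mole ratio is 1:1, so n(H2) = 7.4907 × 1/1 = 7.4907 mol.
Mass of H2 = 7.4907 mol × 2.016 g/mol = 15.101 g.

15.10 g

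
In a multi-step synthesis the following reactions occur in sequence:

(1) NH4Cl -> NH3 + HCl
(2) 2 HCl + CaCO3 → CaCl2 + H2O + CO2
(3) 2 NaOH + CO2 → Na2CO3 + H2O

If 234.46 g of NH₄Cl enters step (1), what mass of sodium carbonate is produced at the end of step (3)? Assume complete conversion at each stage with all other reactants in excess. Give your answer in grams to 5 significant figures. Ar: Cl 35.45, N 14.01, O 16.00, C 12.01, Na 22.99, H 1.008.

232.28 g

M(NH4Cl) = 14.01 + 4(1.008) + 35.45 = 53.492 g/mol.
M(Na2CO3) = 2(22.99) + 12.01 + 3(16.00) = 105.99 g/mol.
n(NH4Cl) = 234.46 / 53.492 = 4.38309 mol.
Reaction (1): NH4Cl→HCl ratio 1:1 ⇒ n(HCl) = 4.38309 mol.
Reaction (2): HCl→CO2 ratio 2:1 ⇒ n(CO2) = 2.19154 mol.
Reaction (3): CO2→Na2CO3 ratio 1:1 ⇒ n(Na2CO3) = 2.19154 mol.
Mass of Na2CO3 = 2.19154 × 105.99 = 232.282 g.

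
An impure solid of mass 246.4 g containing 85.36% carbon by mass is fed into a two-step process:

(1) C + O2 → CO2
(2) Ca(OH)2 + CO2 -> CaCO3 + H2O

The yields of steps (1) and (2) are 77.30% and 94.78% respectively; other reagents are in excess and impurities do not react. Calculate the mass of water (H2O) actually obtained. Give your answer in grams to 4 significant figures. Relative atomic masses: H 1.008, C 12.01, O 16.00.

231.2 g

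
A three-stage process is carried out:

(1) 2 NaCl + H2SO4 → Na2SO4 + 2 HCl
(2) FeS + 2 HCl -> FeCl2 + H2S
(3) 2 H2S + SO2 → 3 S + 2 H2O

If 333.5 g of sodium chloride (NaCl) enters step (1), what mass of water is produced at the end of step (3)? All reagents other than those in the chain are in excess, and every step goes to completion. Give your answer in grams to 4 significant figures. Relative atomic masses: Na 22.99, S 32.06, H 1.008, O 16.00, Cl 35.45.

M(NaCl) = 22.99 + 35.45 = 58.44 g/mol.
M(H2O) = 2(1.008) + 16.00 = 18.016 g/mol.
n(NaCl) = 333.5 / 58.44 = 5.7067 mol.
Reaction (1): NaCl→HCl ratio 2:2 ⇒ n(HCl) = 5.7067 mol.
Reaction (2): HCl→H2S ratio 2:1 ⇒ n(H2S) = 2.8534 mol.
Reaction (3): H2S→H2O ratio 2:2 ⇒ n(H2O) = 2.8534 mol.
Mass of H2O = 2.8534 × 18.016 = 51.406 g.

51.41 g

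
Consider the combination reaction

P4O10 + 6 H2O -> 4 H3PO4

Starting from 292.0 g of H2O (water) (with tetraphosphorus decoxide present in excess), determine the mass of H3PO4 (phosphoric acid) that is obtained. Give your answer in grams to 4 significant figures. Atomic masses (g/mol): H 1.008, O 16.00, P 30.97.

1059 g

M(H2O) = 2(1.008) + 16.00 = 18.016 g/mol.
M(H3PO4) = 3(1.008) + 30.97 + 4(16.00) = 97.994 g/mol.
n(H2O) = 292.00 g / 18.016 g/mol = 16.208 mol.
From the equation the H2O:H3PO4 mole ratio is 6:4, so n(H3PO4) = 16.208 × 4/6 = 10.805 mol.
Mass of H3PO4 = 10.805 mol × 97.994 g/mol = 1058.8 g.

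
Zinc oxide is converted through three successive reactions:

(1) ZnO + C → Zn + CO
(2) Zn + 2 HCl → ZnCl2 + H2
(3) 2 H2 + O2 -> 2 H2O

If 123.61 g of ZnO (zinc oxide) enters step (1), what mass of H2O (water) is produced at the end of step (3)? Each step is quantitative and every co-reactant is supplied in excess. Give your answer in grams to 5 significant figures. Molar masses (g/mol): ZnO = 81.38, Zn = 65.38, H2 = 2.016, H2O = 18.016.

27.365 g

n(ZnO) = 123.61 / 81.38 = 1.51892 mol.
Reaction (1): ZnO→Zn ratio 1:1 ⇒ n(Zn) = 1.51892 mol.
Reaction (2): Zn→H2 ratio 1:1 ⇒ n(H2) = 1.51892 mol.
Reaction (3): H2→H2O ratio 2:2 ⇒ n(H2O) = 1.51892 mol.
Mass of H2O = 1.51892 × 18.016 = 27.3649 g.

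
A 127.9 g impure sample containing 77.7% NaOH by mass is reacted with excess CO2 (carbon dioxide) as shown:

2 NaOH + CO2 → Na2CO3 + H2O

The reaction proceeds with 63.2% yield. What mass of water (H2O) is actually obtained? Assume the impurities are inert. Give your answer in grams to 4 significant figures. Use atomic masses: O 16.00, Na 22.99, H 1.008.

14.14 g

Pure NaOH available = 127.9 g × 0.777 = 99.378 g.
M(NaOH) = 22.99 + 16.00 + 1.008 = 39.998 g/mol.
M(H2O) = 2(1.008) + 16.00 = 18.016 g/mol.
n(NaOH) = 99.378 g / 39.998 g/mol = 2.4846 mol.
From the equation the NaOH:H2O mole ratio is 2:1, so n(H2O) = 2.4846 × 1/2 = 1.2423 mol.
Mass of H2O = 1.2423 mol × 18.016 g/mol = 22.381 g.
Actual mass collected = 22.381 g × 0.632 = 14.145 g.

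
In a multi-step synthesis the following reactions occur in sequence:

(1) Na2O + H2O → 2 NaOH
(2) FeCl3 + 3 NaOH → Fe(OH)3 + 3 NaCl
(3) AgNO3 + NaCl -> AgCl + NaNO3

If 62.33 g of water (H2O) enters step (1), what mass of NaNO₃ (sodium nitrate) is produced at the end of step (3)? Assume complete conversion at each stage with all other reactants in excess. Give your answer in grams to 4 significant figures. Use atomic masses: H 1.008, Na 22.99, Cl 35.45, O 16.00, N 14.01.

588.1 g

M(H2O) = 2(1.008) + 16.00 = 18.016 g/mol.
M(NaNO3) = 22.99 + 14.01 + 3(16.00) = 85.00 g/mol.
n(H2O) = 62.33 / 18.016 = 3.4597 mol.
Reaction (1): H2O→NaOH ratio 1:2 ⇒ n(NaOH) = 6.9194 mol.
Reaction (2): NaOH→NaCl ratio 3:3 ⇒ n(NaCl) = 6.9194 mol.
Reaction (3): NaCl→NaNO3 ratio 1:1 ⇒ n(NaNO3) = 6.9194 mol.
Mass of NaNO3 = 6.9194 × 85.00 = 588.15 g.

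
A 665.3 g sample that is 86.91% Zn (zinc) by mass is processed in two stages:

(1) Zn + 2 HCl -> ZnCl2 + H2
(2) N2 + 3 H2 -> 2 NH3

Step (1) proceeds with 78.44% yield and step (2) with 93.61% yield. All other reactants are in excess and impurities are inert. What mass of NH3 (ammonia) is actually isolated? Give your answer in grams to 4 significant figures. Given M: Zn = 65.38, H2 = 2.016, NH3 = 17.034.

73.74 g

Pure Zn = 665.3 × 0.8691 = 578.21 g.
n(Zn) = 578.21 / 65.38 = 8.8439 mol.
Step 1 (Zn:H2 = 1:1): theoretical n(H2) = 8.8439 mol; at 78.44% yield, n(H2) = 6.9371 mol.
Step 2 (H2:NH3 = 3:2): theoretical n(NH3) = 4.6248 mol, so theoretical mass = 4.6248 × 17.034 = 78.778 g.
At 93.61% yield, actual mass of NH3 = 78.778 × 0.9361 = 73.744 g.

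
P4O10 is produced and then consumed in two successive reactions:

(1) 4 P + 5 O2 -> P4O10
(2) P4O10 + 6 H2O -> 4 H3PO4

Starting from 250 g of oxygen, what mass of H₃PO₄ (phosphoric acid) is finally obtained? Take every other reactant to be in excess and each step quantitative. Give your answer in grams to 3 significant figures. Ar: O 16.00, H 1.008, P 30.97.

M(O2) = 2(16.00) = 32.00 g/mol.
M(H3PO4) = 3(1.008) + 30.97 + 4(16.00) = 97.994 g/mol.
n(O2) = 250.0 / 32.00 = 7.812 mol.
Step 1 gives a 5:1 ratio of O2 to P4O10, so n(P4O10) = 1.562 mol.
In step 2 the P4O10:H3PO4 ratio is 1:4, so n(H3PO4) = 6.250 mol.
Mass of H3PO4 = 6.250 × 97.994 = 612.5 g.

612 g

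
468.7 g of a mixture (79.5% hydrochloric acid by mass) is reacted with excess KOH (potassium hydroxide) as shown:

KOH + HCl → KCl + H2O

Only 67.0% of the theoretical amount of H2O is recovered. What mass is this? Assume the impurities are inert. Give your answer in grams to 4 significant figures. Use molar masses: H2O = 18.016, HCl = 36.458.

123.4 g

Pure HCl available = 468.7 g × 0.795 = 372.62 g.
n(HCl) = 372.62 g / 36.458 g/mol = 10.220 mol.
From the equation the HCl:H2O mole ratio is 1:1, so n(H2O) = 10.220 × 1/1 = 10.220 mol.
Mass of H2O = 10.220 mol × 18.016 g/mol = 184.13 g.
Actual mass collected = 184.13 g × 0.670 = 123.37 g.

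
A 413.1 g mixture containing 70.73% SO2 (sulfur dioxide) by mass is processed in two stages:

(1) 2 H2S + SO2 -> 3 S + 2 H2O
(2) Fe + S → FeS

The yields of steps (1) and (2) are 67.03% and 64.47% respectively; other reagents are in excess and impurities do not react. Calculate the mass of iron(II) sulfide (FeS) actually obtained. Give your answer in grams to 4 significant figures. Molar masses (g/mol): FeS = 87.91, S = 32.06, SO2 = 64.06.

519.8 g

Pure SO2 = 413.1 × 0.7073 = 292.19 g.
n(SO2) = 292.19 / 64.06 = 4.5611 mol.
Step 1 (SO2:S = 1:3): theoretical n(S) = 13.683 mol; at 67.03% yield, n(S) = 9.1720 mol.
Step 2 (S:FeS = 1:1): theoretical n(FeS) = 9.1720 mol, so theoretical mass = 9.1720 × 87.91 = 806.31 g.
At 64.47% yield, actual mass of FeS = 806.31 × 0.6447 = 519.83 g.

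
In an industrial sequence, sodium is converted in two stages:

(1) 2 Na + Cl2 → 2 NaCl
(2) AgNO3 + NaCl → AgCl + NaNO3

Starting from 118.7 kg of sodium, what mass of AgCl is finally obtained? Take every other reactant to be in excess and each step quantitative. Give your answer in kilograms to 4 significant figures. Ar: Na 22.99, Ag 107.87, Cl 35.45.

740.0 kg

M(Na) = 22.99 g/mol.
M(AgCl) = 107.87 + 35.45 = 143.32 g/mol.
118.7 kg = 118700 g.
n(Na) = 118700 / 22.99 = 5163.1 mol.
Step 1 gives a 2:2 ratio of Na to NaCl, so n(NaCl) = 5163.1 mol.
In step 2 the NaCl:AgCl ratio is 1:1, so n(AgCl) = 5163.1 mol.
Mass of AgCl = 5163.1 × 143.32 = 739980 g = 740.0 kg.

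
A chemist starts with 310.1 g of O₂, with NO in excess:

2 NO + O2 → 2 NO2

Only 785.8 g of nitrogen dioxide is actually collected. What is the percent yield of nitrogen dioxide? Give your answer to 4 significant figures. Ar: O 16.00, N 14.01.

88.12 %

M(O2) = 2(16.00) = 32.00 g/mol.
M(NO2) = 14.01 + 2(16.00) = 46.01 g/mol.
n(O2) = 310.10 g / 32.00 g/mol = 9.6906 mol.
From the equation the O2:NO2 mole ratio is 1:2, so n(NO2) = 9.6906 × 2/1 = 19.381 mol.
Mass of NO2 = 19.381 mol × 46.01 g/mol = 891.73 g.
This is the theoretical yield. Percent yield = 785.8 g / 891.73 g × 100% = 88.121%.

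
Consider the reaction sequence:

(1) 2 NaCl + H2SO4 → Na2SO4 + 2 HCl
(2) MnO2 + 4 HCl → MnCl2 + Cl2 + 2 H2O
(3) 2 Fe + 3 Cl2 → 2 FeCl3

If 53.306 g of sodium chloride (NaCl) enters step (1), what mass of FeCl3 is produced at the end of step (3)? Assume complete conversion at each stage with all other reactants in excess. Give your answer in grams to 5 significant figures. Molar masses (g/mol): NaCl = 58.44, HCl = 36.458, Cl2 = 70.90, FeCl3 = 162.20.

n(NaCl) = 53.306 / 58.44 = 0.912149 mol.
Reaction (1): NaCl→HCl ratio 2:2 ⇒ n(HCl) = 0.912149 mol.
Reaction (2): HCl→Cl2 ratio 4:1 ⇒ n(Cl2) = 0.228037 mol.
Reaction (3): Cl2→FeCl3 ratio 3:2 ⇒ n(FeCl3) = 0.152025 mol.
Mass of FeCl3 = 0.152025 × 162.20 = 24.6584 g.

24.658 g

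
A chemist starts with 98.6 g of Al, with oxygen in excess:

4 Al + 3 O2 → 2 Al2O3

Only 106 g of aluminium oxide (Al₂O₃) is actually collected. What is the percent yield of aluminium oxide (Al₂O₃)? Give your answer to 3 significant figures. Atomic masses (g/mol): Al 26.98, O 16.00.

M(Al) = 26.98 g/mol.
M(Al2O3) = 2(26.98) + 3(16.00) = 101.96 g/mol.
n(Al) = 98.60 g / 26.98 g/mol = 3.655 mol.
From the equation the Al:Al2O3 mole ratio is 4:2, so n(Al2O3) = 3.655 × 2/4 = 1.827 mol.
Mass of Al2O3 = 1.827 mol × 101.96 g/mol = 186.3 g.
This is the theoretical yield. Percent yield = 106 g / 186.3 g × 100% = 56.89%.

56.9 %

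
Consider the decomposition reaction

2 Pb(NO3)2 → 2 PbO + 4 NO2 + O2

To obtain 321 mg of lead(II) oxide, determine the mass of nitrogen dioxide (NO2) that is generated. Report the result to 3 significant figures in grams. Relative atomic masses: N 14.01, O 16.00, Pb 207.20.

0.132 g

M(PbO) = 207.20 + 16.00 = 223.20 g/mol.
M(NO2) = 14.01 + 2(16.00) = 46.01 g/mol.
Convert: 321 mg = 0.3210 g.
n(PbO) = 0.3210 g / 223.20 g/mol = 0.001438 mol.
From the equation the PbO:NO2 mole ratio is 2:4, so n(NO2) = 0.001438 × 4/2 = 0.002876 mol.
Mass of NO2 = 0.002876 mol × 46.01 g/mol = 0.1323 g.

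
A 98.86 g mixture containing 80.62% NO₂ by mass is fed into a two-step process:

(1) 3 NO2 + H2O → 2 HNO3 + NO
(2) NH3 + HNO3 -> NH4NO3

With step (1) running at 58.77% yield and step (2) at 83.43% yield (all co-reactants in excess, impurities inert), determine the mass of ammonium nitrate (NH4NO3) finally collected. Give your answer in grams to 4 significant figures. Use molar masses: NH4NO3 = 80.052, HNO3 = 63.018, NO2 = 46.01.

Pure NO2 = 98.86 × 0.8062 = 79.701 g.
n(NO2) = 79.701 / 46.01 = 1.7323 mol.
Step 1 (NO2:HNO3 = 3:2): theoretical n(HNO3) = 1.1548 mol; at 58.77% yield, n(HNO3) = 0.67870 mol.
Step 2 (HNO3:NH4NO3 = 1:1): theoretical n(NH4NO3) = 0.67870 mol, so theoretical mass = 0.67870 × 80.052 = 54.331 g.
At 83.43% yield, actual mass of NH4NO3 = 54.331 × 0.8343 = 45.328 g.

45.33 g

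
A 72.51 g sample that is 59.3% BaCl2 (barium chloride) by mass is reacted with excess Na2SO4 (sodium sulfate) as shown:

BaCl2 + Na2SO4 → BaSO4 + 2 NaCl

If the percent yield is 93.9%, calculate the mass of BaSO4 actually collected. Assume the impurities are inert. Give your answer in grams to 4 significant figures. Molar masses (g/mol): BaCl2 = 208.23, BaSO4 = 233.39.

45.25 g

Pure BaCl2 available = 72.51 g × 0.593 = 42.998 g.
n(BaCl2) = 42.998 g / 208.23 g/mol = 0.20649 mol.
From the equation the BaCl2:BaSO4 mole ratio is 1:1, so n(BaSO4) = 0.20649 × 1/1 = 0.20649 mol.
Mass of BaSO4 = 0.20649 mol × 233.39 g/mol = 48.194 g.
Actual mass collected = 48.194 g × 0.939 = 45.254 g.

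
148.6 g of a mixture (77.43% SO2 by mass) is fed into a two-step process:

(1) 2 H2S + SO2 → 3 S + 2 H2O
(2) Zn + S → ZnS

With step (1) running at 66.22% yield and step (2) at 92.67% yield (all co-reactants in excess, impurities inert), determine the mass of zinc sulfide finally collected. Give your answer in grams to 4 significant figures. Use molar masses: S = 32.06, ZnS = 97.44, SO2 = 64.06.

Pure SO2 = 148.6 × 0.7743 = 115.06 g.
n(SO2) = 115.06 / 64.06 = 1.7961 mol.
Step 1 (SO2:S = 1:3): theoretical n(S) = 5.3884 mol; at 66.22% yield, n(S) = 3.5682 mol.
Step 2 (S:ZnS = 1:1): theoretical n(ZnS) = 3.5682 mol, so theoretical mass = 3.5682 × 97.44 = 347.69 g.
At 92.67% yield, actual mass of ZnS = 347.69 × 0.9267 = 322.20 g.

322.2 g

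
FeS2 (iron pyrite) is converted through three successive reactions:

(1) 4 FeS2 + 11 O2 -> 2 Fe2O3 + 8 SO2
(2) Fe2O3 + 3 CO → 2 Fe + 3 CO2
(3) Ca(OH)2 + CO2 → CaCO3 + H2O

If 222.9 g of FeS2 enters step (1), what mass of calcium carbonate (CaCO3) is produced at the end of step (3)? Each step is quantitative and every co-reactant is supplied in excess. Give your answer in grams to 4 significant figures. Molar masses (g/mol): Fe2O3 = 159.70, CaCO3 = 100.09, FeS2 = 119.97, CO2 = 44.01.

278.9 g

n(FeS2) = 222.9 / 119.97 = 1.8580 mol.
Reaction (1): FeS2→Fe2O3 ratio 4:2 ⇒ n(Fe2O3) = 0.92898 mol.
Reaction (2): Fe2O3→CO2 ratio 1:3 ⇒ n(CO2) = 2.7869 mol.
Reaction (3): CO2→CaCO3 ratio 1:1 ⇒ n(CaCO3) = 2.7869 mol.
Mass of CaCO3 = 2.7869 × 100.09 = 278.95 g.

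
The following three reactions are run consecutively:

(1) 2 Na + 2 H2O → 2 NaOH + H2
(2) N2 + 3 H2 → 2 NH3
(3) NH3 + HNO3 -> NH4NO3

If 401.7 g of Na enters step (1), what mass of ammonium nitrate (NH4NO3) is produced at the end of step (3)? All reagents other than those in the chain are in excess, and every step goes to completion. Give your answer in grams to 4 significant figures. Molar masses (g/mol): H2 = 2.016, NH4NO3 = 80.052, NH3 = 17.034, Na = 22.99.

n(Na) = 401.7 / 22.99 = 17.473 mol.
Reaction (1): Na→H2 ratio 2:1 ⇒ n(H2) = 8.7364 mol.
Reaction (2): H2→NH3 ratio 3:2 ⇒ n(NH3) = 5.8243 mol.
Reaction (3): NH3→NH4NO3 ratio 1:1 ⇒ n(NH4NO3) = 5.8243 mol.
Mass of NH4NO3 = 5.8243 × 80.052 = 466.24 g.

466.2 g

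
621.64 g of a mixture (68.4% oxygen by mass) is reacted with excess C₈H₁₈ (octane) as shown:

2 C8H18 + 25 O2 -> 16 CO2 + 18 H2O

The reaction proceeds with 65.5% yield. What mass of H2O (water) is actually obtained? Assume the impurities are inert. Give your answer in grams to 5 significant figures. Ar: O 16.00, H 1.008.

112.90 g

Pure O2 available = 621.64 g × 0.684 = 425.202 g.
M(O2) = 2(16.00) = 32.00 g/mol.
M(H2O) = 2(1.008) + 16.00 = 18.016 g/mol.
n(O2) = 425.202 g / 32.00 g/mol = 13.2876 mol.
From the equation the O2:H2O mole ratio is 25:18, so n(H2O) = 13.2876 × 18/25 = 9.56704 mol.
Mass of H2O = 9.56704 mol × 18.016 g/mol = 172.360 g.
Actual mass collected = 172.360 g × 0.655 = 112.896 g.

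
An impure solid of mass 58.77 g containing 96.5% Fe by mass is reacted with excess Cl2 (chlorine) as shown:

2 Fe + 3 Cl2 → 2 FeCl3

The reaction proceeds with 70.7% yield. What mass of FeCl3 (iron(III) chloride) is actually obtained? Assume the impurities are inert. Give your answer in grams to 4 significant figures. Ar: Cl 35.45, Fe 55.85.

116.4 g

Pure Fe available = 58.77 g × 0.965 = 56.713 g.
M(Fe) = 55.85 g/mol.
M(FeCl3) = 55.85 + 3(35.45) = 162.20 g/mol.
n(Fe) = 56.713 g / 55.85 g/mol = 1.0155 mol.
From the equation the Fe:FeCl3 mole ratio is 2:2, so n(FeCl3) = 1.0155 × 2/2 = 1.0155 mol.
Mass of FeCl3 = 1.0155 mol × 162.20 g/mol = 164.71 g.
Actual mass collected = 164.71 g × 0.707 = 116.45 g.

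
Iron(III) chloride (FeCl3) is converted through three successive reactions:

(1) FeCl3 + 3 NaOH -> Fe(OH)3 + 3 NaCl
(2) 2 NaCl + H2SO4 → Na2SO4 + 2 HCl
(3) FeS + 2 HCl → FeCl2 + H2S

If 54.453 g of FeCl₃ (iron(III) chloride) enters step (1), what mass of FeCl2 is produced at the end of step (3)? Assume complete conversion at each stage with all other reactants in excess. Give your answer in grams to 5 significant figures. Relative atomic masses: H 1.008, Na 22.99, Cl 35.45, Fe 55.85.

63.828 g

M(FeCl3) = 55.85 + 3(35.45) = 162.20 g/mol.
M(FeCl2) = 55.85 + 2(35.45) = 126.75 g/mol.
n(FeCl3) = 54.453 / 162.20 = 0.335715 mol.
Reaction (1): FeCl3→NaCl ratio 1:3 ⇒ n(NaCl) = 1.00715 mol.
Reaction (2): NaCl→HCl ratio 2:2 ⇒ n(HCl) = 1.00715 mol.
Reaction (3): HCl→FeCl2 ratio 2:1 ⇒ n(FeCl2) = 0.503573 mol.
Mass of FeCl2 = 0.503573 × 126.75 = 63.8278 g.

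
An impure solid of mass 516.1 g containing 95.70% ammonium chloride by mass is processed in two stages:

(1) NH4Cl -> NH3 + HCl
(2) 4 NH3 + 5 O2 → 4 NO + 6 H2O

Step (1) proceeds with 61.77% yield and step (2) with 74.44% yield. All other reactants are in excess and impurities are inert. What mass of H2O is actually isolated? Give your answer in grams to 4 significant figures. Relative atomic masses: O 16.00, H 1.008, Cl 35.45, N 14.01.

114.7 g

Pure NH4Cl = 516.1 × 0.9570 = 493.91 g.
M(NH4Cl) = 14.01 + 4(1.008) + 35.45 = 53.492 g/mol.
M(H2O) = 2(1.008) + 16.00 = 18.016 g/mol.
n(NH4Cl) = 493.91 / 53.492 = 9.2333 mol.
Step 1 (NH4Cl:NH3 = 1:1): theoretical n(NH3) = 9.2333 mol; at 61.77% yield, n(NH3) = 5.7034 mol.
Step 2 (NH3:H2O = 4:6): theoretical n(H2O) = 8.5551 mol, so theoretical mass = 8.5551 × 18.016 = 154.13 g.
At 74.44% yield, actual mass of H2O = 154.13 × 0.7444 = 114.73 g.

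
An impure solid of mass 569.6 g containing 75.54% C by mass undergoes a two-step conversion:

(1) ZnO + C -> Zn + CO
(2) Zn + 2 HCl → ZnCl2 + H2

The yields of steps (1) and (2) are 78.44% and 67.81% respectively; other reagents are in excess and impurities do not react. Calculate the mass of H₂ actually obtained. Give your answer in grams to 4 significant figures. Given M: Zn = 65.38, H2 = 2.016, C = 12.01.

38.42 g

Pure C = 569.6 × 0.7554 = 430.28 g.
n(C) = 430.28 / 12.01 = 35.826 mol.
Step 1 (C:Zn = 1:1): theoretical n(Zn) = 35.826 mol; at 78.44% yield, n(Zn) = 28.102 mol.
Step 2 (Zn:H2 = 1:1): theoretical n(H2) = 28.102 mol, so theoretical mass = 28.102 × 2.016 = 56.654 g.
At 67.81% yield, actual mass of H2 = 56.654 × 0.6781 = 38.417 g.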